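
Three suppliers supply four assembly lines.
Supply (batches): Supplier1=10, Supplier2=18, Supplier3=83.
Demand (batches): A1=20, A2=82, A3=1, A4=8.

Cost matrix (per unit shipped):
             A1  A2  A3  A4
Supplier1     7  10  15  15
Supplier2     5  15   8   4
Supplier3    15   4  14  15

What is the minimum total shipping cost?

Optimal allocation:
  Supplier1 to A1: 10 × 7 = 70
  Supplier2 to A1: 10 × 5 = 50
  Supplier2 to A4: 8 × 4 = 32
  Supplier3 to A2: 82 × 4 = 328
  Supplier3 to A3: 1 × 14 = 14
Total = 70 + 50 + 32 + 328 + 14 = 494.

494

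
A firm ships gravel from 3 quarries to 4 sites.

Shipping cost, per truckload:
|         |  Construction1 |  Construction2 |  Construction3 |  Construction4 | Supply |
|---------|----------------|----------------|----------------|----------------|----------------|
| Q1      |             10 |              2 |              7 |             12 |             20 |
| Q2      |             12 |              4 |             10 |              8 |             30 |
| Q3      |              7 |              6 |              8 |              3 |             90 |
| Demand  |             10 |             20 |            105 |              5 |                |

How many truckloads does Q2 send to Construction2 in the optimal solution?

The minimum-cost plan:
  Q1 to Construction3: 20 × 7 = 140
  Q2 to Construction2: 20 × 4 = 80
  Q2 to Construction3: 10 × 10 = 100
  Q3 to Construction1: 10 × 7 = 70
  Q3 to Construction3: 75 × 8 = 600
  Q3 to Construction4: 5 × 3 = 15
Total cost = 1005.
So Q2→Construction2 carries 20 truckloads.

20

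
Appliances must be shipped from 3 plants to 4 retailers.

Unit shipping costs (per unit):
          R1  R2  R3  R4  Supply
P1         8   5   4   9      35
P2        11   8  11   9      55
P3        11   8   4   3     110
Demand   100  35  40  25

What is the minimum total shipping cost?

One minimum-cost allocation:
  P1 to R2: 35 units
  P2 to R1: 55 units
  P3 to R1: 45 units
  P3 to R3: 40 units
  P3 to R4: 25 units
Total cost = 1510.
(Supply check: P1 ships 35; P2 ships 55; P3 ships 110.)

1510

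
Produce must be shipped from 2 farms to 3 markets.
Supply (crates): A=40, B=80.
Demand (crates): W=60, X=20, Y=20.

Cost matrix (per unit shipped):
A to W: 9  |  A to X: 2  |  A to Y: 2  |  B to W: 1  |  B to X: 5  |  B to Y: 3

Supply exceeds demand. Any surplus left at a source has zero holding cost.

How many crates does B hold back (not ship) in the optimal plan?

20

Minimum-cost shipments:
  A–X: 20 crates
  A–Y: 20 crates
  B–W: 60 crates
Total cost = 140.
B ships 60 of its 80, leaving 20.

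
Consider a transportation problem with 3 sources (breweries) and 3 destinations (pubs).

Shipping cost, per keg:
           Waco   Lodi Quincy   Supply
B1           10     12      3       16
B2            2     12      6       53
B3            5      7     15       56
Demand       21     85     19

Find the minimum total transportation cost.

848

An optimal shipping plan:
  B1→Quincy: 16 × 3 = 48
  B2→Waco: 21 × 2 = 42
  B2→Lodi: 29 × 12 = 348
  B2→Quincy: 3 × 6 = 18
  B3→Lodi: 56 × 7 = 392
Total = 48 + 42 + 348 + 18 + 392 = 848.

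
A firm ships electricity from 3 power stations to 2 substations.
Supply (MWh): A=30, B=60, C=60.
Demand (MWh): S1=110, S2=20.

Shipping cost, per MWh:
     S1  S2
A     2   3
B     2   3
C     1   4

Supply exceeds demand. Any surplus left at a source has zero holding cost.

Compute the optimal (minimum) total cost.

220

One minimum-cost allocation:
  A→S2: 20 × 3 = 60
  B→S1: 50 × 2 = 100
  C→S1: 60 × 1 = 60
Total = 60 + 100 + 60 = 220.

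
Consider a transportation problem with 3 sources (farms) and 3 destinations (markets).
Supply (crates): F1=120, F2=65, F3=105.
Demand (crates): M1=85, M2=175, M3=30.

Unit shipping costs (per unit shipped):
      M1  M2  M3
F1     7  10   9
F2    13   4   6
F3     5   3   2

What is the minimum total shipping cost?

An optimal shipping plan:
  F1→M1: 85 × 7 = 595
  F1→M2: 35 × 10 = 350
  F2→M2: 65 × 4 = 260
  F3→M2: 75 × 3 = 225
  F3→M3: 30 × 2 = 60
Total = 595 + 350 + 260 + 225 + 60 = 1490.
(Supply check: F1 ships 120; F2 ships 65; F3 ships 105.)

1490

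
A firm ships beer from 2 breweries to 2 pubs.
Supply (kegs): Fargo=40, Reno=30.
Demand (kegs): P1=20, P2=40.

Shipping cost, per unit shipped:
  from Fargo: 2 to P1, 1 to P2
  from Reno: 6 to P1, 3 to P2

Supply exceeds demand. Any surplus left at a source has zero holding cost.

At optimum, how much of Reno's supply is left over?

Minimum-cost shipments:
  Fargo to P1: 20 × 2 = 40
  Fargo to P2: 20 × 1 = 20
  Reno to P2: 20 × 3 = 60
Total cost = 120.
Reno ships 20 of its 30, leaving 10.

10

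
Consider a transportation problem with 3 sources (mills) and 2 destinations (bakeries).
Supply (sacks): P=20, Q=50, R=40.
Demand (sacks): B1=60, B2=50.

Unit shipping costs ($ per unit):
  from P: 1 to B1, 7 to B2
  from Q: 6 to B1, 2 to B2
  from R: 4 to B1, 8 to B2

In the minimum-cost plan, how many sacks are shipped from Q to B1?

Optimal shipments:
  P–B1: 20 × $1 = $20
  Q–B2: 50 × $2 = $100
  R–B1: 40 × $4 = $160
Total cost = $280.
The route Q→B1 is not used.

0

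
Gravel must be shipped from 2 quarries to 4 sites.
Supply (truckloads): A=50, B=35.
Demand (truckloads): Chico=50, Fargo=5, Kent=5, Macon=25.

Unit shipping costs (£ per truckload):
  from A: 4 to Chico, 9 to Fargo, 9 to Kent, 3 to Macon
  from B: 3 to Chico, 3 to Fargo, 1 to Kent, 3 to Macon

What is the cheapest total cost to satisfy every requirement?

A cheapest plan:
  A to Chico: 25 truckloads
  A to Macon: 25 truckloads
  B to Chico: 25 truckloads
  B to Fargo: 5 truckloads
  B to Kent: 5 truckloads
Total cost = £270.

270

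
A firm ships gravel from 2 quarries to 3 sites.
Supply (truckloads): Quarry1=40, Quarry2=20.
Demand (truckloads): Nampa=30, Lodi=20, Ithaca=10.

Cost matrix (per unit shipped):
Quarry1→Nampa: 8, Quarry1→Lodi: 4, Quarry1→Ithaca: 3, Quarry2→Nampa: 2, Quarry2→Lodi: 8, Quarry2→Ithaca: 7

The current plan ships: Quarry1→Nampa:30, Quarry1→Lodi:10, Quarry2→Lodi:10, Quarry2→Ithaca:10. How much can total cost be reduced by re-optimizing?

200

Current plan cost = 30·8 + 10·4 + 10·8 + 10·7 = 430.
Optimal plan:
  Quarry1–Nampa: 10 × 8 = 80
  Quarry1–Lodi: 20 × 4 = 80
  Quarry1–Ithaca: 10 × 3 = 30
  Quarry2–Nampa: 20 × 2 = 40
Optimal cost = 230.
Saving = 430 − 230 = 200.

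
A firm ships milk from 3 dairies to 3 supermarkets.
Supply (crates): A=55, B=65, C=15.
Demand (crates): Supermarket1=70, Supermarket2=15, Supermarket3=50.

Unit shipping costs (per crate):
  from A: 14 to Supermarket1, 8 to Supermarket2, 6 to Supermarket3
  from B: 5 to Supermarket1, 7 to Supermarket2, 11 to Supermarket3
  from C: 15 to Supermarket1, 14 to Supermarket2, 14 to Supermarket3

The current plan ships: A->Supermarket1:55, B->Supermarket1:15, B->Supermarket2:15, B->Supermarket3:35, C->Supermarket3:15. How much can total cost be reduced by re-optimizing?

665

Current plan cost = 55·14 + 15·5 + 15·7 + 35·11 + 15·14 = 1545.
Optimal plan:
  A–Supermarket2: 5 × 8 = 40
  A–Supermarket3: 50 × 6 = 300
  B–Supermarket1: 65 × 5 = 325
  C–Supermarket1: 5 × 15 = 75
  C–Supermarket2: 10 × 14 = 140
Optimal cost = 880.
Saving = 1545 − 880 = 665.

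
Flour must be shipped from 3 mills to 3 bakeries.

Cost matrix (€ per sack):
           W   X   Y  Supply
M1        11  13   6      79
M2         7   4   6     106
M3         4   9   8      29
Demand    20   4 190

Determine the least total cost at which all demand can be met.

An optimal shipping plan:
  M1→Y: 79 × €6 = €474
  M2→X: 4 × €4 = €16
  M2→Y: 102 × €6 = €612
  M3→W: 20 × €4 = €80
  M3→Y: 9 × €8 = €72
Total = 474 + 16 + 612 + 80 + 72 = €1254.

1254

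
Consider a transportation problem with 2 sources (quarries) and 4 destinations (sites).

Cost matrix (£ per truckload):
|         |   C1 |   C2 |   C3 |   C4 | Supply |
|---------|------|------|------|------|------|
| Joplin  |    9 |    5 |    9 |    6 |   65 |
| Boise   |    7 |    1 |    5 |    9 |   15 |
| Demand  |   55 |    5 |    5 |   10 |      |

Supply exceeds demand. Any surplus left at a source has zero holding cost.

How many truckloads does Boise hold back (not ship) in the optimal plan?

An optimal plan:
  Joplin->C1: 50 × £9 = £450
  Joplin->C4: 10 × £6 = £60
  Boise->C1: 5 × £7 = £35
  Boise->C2: 5 × £1 = £5
  Boise->C3: 5 × £5 = £25
Total cost = £575.
Boise ships 15 of its 15, leaving 0.

0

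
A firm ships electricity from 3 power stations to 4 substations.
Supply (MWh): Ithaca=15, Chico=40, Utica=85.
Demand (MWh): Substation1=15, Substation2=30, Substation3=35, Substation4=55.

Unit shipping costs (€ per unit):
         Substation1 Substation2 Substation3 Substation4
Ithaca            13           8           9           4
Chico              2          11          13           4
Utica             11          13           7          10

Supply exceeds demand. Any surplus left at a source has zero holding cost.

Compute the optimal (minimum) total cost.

Optimal allocation:
  Ithaca->Substation4: 15 × €4 = €60
  Chico->Substation1: 15 × €2 = €30
  Chico->Substation4: 25 × €4 = €100
  Utica->Substation2: 30 × €13 = €390
  Utica->Substation3: 35 × €7 = €245
  Utica->Substation4: 15 × €10 = €150
Total = 60 + 30 + 100 + 390 + 245 + 150 = €975.

975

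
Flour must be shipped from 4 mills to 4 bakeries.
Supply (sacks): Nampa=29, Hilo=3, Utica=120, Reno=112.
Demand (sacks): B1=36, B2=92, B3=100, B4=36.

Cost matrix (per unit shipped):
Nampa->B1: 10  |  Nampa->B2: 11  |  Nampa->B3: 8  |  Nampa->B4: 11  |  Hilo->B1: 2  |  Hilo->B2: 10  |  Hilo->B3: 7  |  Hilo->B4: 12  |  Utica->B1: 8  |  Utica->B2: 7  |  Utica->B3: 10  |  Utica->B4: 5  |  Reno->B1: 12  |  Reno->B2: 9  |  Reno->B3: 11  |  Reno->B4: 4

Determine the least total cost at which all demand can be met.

2081

A cheapest plan:
  Nampa to B3: 29 × 8 = 232
  Hilo to B1: 3 × 2 = 6
  Utica to B1: 33 × 8 = 264
  Utica to B2: 87 × 7 = 609
  Reno to B2: 5 × 9 = 45
  Reno to B3: 71 × 11 = 781
  Reno to B4: 36 × 4 = 144
Total = 232 + 6 + 264 + 609 + 45 + 781 + 144 = 2081.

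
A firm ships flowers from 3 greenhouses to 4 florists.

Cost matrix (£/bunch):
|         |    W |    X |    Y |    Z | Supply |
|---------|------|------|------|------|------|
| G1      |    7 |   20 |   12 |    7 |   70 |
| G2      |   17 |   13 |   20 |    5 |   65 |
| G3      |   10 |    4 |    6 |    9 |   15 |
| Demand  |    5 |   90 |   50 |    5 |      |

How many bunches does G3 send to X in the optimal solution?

The minimum-cost plan:
  G1→W: 5 × £7 = £35
  G1→X: 10 × £20 = £200
  G1→Y: 50 × £12 = £600
  G1→Z: 5 × £7 = £35
  G2→X: 65 × £13 = £845
  G3→X: 15 × £4 = £60
Total cost = £1775.
So G3→X carries 15 bunches.

15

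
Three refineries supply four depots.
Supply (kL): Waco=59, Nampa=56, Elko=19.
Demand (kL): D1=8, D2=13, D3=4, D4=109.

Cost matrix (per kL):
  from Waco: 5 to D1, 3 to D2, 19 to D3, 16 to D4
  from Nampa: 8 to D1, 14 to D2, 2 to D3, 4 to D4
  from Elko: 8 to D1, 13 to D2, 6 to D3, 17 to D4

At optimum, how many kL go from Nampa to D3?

The minimum-cost plan:
  Waco→D1: 8 kL
  Waco→D2: 13 kL
  Waco→D4: 38 kL
  Nampa→D4: 56 kL
  Elko→D3: 4 kL
  Elko→D4: 15 kL
Total cost = 1190.
The route Nampa→D3 is not used.

0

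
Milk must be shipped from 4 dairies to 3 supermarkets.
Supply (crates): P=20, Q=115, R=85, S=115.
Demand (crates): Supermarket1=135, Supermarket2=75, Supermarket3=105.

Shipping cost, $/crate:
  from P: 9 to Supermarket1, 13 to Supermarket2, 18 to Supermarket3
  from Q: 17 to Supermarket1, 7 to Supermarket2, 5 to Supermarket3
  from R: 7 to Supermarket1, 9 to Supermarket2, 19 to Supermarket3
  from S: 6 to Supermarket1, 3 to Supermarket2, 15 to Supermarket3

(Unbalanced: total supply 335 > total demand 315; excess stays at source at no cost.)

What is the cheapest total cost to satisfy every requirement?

1675

An optimal shipping plan:
  P to Supermarket1: 10 crates
  Q to Supermarket3: 105 crates
  R to Supermarket1: 85 crates
  S to Supermarket1: 40 crates
  S to Supermarket2: 75 crates
Total cost = $1675.
(Supply check: P ships 10; Q ships 105; R ships 85; S ships 115.)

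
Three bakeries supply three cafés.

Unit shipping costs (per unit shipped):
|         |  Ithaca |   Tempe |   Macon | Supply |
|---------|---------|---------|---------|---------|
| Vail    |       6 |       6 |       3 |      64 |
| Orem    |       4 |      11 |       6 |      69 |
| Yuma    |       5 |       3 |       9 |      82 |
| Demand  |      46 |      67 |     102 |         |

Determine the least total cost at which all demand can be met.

820

Optimal allocation:
  Vail to Macon: 64 trays
  Orem to Ithaca: 31 trays
  Orem to Macon: 38 trays
  Yuma to Ithaca: 15 trays
  Yuma to Tempe: 67 trays
Total cost = 820.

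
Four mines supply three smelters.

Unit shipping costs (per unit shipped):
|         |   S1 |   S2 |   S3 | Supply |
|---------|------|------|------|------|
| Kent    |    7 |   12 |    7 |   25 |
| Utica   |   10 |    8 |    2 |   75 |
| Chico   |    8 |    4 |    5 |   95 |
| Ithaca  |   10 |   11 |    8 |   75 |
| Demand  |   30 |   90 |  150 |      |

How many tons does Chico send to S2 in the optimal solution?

90

The minimum-cost plan:
  Kent->S1: 25 × 7 = 175
  Utica->S3: 75 × 2 = 150
  Chico->S2: 90 × 4 = 360
  Chico->S3: 5 × 5 = 25
  Ithaca->S1: 5 × 10 = 50
  Ithaca->S3: 70 × 8 = 560
Total cost = 1320.
So Chico→S2 carries 90 tons.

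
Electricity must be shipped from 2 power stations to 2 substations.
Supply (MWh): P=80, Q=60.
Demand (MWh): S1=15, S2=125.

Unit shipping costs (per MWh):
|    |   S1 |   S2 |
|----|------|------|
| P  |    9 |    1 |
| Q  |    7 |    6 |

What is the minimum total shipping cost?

455

Optimal allocation:
  P to S2: 80 × 1 = 80
  Q to S1: 15 × 7 = 105
  Q to S2: 45 × 6 = 270
Total = 80 + 105 + 270 = 455.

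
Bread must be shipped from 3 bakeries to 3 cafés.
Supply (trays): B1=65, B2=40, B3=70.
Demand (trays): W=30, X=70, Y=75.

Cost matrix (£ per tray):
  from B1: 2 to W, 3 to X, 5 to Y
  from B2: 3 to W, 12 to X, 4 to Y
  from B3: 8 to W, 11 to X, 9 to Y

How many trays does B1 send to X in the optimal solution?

Optimal shipments:
  B1 to X: 65 trays
  B2 to Y: 40 trays
  B3 to W: 30 trays
  B3 to X: 5 trays
  B3 to Y: 35 trays
Total cost = £965.
So B1→X carries 65 trays.

65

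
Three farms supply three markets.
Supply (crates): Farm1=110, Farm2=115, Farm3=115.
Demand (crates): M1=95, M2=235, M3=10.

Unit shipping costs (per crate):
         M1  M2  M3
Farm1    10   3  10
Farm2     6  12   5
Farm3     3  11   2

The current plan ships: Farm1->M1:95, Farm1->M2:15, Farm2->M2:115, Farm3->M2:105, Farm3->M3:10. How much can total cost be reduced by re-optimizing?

Current plan cost = 95·10 + 15·3 + 115·12 + 105·11 + 10·2 = 3550.
Optimal plan:
  Farm1 to M2: 110 × 3 = 330
  Farm2 to M2: 115 × 12 = 1380
  Farm3 to M1: 95 × 3 = 285
  Farm3 to M2: 10 × 11 = 110
  Farm3 to M3: 10 × 2 = 20
Optimal cost = 2125.
Saving = 3550 − 2125 = 1425.

1425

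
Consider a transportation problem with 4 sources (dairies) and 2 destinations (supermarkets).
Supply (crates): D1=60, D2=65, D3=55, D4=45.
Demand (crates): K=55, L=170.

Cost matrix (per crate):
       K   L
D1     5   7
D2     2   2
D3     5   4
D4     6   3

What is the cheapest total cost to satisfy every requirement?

795

One minimum-cost allocation:
  D1–K: 55 × 5 = 275
  D1–L: 5 × 7 = 35
  D2–L: 65 × 2 = 130
  D3–L: 55 × 4 = 220
  D4–L: 45 × 3 = 135
Total = 275 + 35 + 130 + 220 + 135 = 795.
(Supply check: D1 ships 60; D2 ships 65; D3 ships 55; D4 ships 45.)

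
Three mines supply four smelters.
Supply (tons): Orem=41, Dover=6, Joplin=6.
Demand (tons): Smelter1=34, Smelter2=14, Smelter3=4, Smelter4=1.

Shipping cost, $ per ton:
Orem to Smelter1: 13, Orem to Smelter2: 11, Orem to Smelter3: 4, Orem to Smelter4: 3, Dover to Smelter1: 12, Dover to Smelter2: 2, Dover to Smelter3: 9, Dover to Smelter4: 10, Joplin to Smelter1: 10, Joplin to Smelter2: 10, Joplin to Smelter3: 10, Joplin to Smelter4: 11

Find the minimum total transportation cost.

A cheapest plan:
  Orem→Smelter1: 28 × $13 = $364
  Orem→Smelter2: 8 × $11 = $88
  Orem→Smelter3: 4 × $4 = $16
  Orem→Smelter4: 1 × $3 = $3
  Dover→Smelter2: 6 × $2 = $12
  Joplin→Smelter1: 6 × $10 = $60
Total = 364 + 88 + 16 + 3 + 12 + 60 = $543.

543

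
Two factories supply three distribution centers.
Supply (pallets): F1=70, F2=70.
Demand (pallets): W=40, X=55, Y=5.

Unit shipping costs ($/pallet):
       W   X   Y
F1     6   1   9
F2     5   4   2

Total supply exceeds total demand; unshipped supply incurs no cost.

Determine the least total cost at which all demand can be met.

One minimum-cost allocation:
  F1 to X: 55 × $1 = $55
  F2 to W: 40 × $5 = $200
  F2 to Y: 5 × $2 = $10
Total = 55 + 200 + 10 = $265.
(Supply check: F1 ships 55; F2 ships 45.)

265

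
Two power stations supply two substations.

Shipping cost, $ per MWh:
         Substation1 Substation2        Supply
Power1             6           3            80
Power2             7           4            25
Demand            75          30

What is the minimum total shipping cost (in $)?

565

One minimum-cost allocation:
  Power1→Substation1: 50 MWh
  Power1→Substation2: 30 MWh
  Power2→Substation1: 25 MWh
Total cost = $565.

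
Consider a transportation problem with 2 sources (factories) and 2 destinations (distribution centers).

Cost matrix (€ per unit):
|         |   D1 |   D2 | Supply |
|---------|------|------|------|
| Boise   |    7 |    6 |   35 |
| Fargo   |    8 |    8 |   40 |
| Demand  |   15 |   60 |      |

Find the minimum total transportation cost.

530

An optimal shipping plan:
  Boise→D2: 35 × €6 = €210
  Fargo→D1: 15 × €8 = €120
  Fargo→D2: 25 × €8 = €200
Total = 210 + 120 + 200 = €530.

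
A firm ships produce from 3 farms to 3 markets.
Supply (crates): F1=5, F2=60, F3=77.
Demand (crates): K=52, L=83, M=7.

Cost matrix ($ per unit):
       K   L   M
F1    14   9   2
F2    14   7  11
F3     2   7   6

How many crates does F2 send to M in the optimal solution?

Solving gives:
  F1->M: 5 × $2 = $10
  F2->L: 60 × $7 = $420
  F3->K: 52 × $2 = $104
  F3->L: 23 × $7 = $161
  F3->M: 2 × $6 = $12
Total cost = $707.
The route F2→M is not used.

0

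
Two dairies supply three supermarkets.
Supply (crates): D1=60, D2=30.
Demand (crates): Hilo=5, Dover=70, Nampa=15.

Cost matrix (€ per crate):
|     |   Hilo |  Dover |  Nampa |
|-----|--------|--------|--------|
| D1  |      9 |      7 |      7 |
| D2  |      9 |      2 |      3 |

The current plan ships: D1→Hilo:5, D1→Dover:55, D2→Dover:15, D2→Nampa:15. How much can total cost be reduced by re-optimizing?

Current plan cost = 5·9 + 55·7 + 15·2 + 15·3 = €505.
Optimal plan:
  D1->Hilo: 5 crates
  D1->Dover: 40 crates
  D1->Nampa: 15 crates
  D2->Dover: 30 crates
Optimal cost = €490.
Saving = 505 − 490 = €15.

15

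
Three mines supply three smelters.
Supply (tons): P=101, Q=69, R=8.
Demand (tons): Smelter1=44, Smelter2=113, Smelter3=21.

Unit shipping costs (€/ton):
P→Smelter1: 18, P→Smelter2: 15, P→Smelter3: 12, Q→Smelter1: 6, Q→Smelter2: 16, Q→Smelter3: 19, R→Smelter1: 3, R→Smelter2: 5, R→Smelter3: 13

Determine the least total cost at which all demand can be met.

2156

Optimal allocation:
  P->Smelter2: 80 tons
  P->Smelter3: 21 tons
  Q->Smelter1: 44 tons
  Q->Smelter2: 25 tons
  R->Smelter2: 8 tons
Total cost = €2156.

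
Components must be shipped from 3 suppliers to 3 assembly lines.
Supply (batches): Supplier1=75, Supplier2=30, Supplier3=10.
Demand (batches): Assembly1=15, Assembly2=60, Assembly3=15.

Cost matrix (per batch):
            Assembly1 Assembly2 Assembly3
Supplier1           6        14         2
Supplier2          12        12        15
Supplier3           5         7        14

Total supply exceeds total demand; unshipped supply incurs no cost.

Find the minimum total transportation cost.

Optimal allocation:
  Supplier1→Assembly1: 15 × 6 = 90
  Supplier1→Assembly2: 20 × 14 = 280
  Supplier1→Assembly3: 15 × 2 = 30
  Supplier2→Assembly2: 30 × 12 = 360
  Supplier3→Assembly2: 10 × 7 = 70
Total = 90 + 280 + 30 + 360 + 70 = 830.

830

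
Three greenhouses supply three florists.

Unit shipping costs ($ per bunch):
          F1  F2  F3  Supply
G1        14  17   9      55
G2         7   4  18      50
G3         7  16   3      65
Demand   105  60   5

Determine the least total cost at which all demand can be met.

A cheapest plan:
  G1–F1: 40 × $14 = $560
  G1–F2: 10 × $17 = $170
  G1–F3: 5 × $9 = $45
  G2–F2: 50 × $4 = $200
  G3–F1: 65 × $7 = $455
Total = 560 + 170 + 45 + 200 + 455 = $1430.

1430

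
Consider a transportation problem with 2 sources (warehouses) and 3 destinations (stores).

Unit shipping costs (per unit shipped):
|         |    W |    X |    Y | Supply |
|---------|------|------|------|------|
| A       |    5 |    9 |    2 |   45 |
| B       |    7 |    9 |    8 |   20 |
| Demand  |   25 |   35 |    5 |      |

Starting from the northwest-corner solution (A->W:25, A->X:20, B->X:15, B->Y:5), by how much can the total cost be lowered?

30

Current plan cost = 25·5 + 20·9 + 15·9 + 5·8 = 480.
Optimal plan:
  A to W: 25 × 5 = 125
  A to X: 15 × 9 = 135
  A to Y: 5 × 2 = 10
  B to X: 20 × 9 = 180
Optimal cost = 450.
Saving = 480 − 450 = 30.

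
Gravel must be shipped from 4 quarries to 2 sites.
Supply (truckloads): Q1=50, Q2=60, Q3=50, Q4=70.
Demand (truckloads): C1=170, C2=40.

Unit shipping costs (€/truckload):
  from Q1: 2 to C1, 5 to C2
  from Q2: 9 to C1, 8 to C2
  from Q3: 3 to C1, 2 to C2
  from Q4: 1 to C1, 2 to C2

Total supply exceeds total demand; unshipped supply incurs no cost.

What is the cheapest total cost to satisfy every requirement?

A cheapest plan:
  Q1→C1: 50 × €2 = €100
  Q2→C2: 40 × €8 = €320
  Q3→C1: 50 × €3 = €150
  Q4→C1: 70 × €1 = €70
Total = 100 + 320 + 150 + 70 = €640.

640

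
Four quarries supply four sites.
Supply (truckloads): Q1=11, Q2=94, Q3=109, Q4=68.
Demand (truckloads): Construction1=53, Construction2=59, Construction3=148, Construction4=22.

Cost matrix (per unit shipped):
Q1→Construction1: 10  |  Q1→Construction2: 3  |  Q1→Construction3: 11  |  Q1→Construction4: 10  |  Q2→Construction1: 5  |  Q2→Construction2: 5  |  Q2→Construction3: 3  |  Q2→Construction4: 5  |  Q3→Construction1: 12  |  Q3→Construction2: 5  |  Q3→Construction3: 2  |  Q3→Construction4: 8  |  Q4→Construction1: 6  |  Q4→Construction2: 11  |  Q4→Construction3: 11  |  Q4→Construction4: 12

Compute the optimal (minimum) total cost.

1126

One minimum-cost allocation:
  Q1 to Construction2: 11 × 3 = 33
  Q2 to Construction2: 33 × 5 = 165
  Q2 to Construction3: 39 × 3 = 117
  Q2 to Construction4: 22 × 5 = 110
  Q3 to Construction3: 109 × 2 = 218
  Q4 to Construction1: 53 × 6 = 318
  Q4 to Construction2: 15 × 11 = 165
Total = 33 + 165 + 117 + 110 + 218 + 318 + 165 = 1126.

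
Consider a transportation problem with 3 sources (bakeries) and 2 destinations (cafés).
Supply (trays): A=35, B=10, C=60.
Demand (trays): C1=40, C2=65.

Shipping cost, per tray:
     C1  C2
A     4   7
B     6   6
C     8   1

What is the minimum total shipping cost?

A cheapest plan:
  A→C1: 35 × 4 = 140
  B→C1: 5 × 6 = 30
  B→C2: 5 × 6 = 30
  C→C2: 60 × 1 = 60
Total = 140 + 30 + 30 + 60 = 260.
(Supply check: A ships 35; B ships 10; C ships 60.)

260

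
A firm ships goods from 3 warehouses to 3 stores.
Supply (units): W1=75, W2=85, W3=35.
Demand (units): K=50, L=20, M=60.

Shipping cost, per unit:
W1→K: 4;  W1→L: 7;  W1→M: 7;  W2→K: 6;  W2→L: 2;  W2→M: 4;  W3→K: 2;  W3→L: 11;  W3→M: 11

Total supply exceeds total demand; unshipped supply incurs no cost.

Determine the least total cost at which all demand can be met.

An optimal shipping plan:
  W1->K: 15 units
  W2->L: 20 units
  W2->M: 60 units
  W3->K: 35 units
Total cost = 410.
(Supply check: W1 ships 15; W2 ships 80; W3 ships 35.)

410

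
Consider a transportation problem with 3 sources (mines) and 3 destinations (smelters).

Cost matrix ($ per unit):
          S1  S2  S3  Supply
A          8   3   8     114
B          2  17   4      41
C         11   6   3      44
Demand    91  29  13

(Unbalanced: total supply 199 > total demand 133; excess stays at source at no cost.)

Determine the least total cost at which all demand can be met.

608

Optimal allocation:
  A to S1: 50 × $8 = $400
  A to S2: 29 × $3 = $87
  B to S1: 41 × $2 = $82
  C to S3: 13 × $3 = $39
Total = 400 + 87 + 82 + 39 = $608.
(Supply check: A ships 79; B ships 41; C ships 13.)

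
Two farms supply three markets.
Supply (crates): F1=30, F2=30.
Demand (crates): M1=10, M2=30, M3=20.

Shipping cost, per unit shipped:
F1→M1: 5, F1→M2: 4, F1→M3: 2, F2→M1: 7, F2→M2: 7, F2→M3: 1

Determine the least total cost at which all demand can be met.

210

One minimum-cost allocation:
  F1->M2: 30 × 4 = 120
  F2->M1: 10 × 7 = 70
  F2->M3: 20 × 1 = 20
Total = 120 + 70 + 20 = 210.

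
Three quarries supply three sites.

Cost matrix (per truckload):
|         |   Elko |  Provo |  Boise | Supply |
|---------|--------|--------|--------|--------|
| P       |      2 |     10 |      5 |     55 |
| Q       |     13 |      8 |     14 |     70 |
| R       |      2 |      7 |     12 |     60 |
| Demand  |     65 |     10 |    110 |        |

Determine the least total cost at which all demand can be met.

An optimal shipping plan:
  P->Elko: 5 truckloads
  P->Boise: 50 truckloads
  Q->Provo: 10 truckloads
  Q->Boise: 60 truckloads
  R->Elko: 60 truckloads
Total cost = 1300.

1300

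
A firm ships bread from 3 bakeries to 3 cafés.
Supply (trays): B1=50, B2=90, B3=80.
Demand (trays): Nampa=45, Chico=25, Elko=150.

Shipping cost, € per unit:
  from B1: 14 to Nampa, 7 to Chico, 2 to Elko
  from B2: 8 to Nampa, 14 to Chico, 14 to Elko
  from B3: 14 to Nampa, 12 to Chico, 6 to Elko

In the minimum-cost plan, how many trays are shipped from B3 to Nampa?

0

Optimal shipments:
  B1 to Elko: 50 × €2 = €100
  B2 to Nampa: 45 × €8 = €360
  B2 to Chico: 25 × €14 = €350
  B2 to Elko: 20 × €14 = €280
  B3 to Elko: 80 × €6 = €480
Total cost = €1570.
The route B3→Nampa is not used.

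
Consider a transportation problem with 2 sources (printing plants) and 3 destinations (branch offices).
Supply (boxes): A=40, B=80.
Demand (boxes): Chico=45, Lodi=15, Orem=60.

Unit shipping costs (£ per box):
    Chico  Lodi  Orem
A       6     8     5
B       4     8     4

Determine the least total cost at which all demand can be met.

565

Optimal allocation:
  A–Lodi: 15 × £8 = £120
  A–Orem: 25 × £5 = £125
  B–Chico: 45 × £4 = £180
  B–Orem: 35 × £4 = £140
Total = 120 + 125 + 180 + 140 = £565.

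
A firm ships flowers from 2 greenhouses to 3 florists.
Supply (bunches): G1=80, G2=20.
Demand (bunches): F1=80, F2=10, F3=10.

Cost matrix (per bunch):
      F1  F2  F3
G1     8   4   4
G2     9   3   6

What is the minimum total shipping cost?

Optimal allocation:
  G1→F1: 70 × 8 = 560
  G1→F3: 10 × 4 = 40
  G2→F1: 10 × 9 = 90
  G2→F2: 10 × 3 = 30
Total = 560 + 40 + 90 + 30 = 720.
(Supply check: G1 ships 80; G2 ships 20.)

720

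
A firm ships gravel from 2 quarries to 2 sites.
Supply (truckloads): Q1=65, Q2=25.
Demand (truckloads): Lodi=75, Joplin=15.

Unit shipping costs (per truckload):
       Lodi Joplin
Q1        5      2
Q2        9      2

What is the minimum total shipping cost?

445

One minimum-cost allocation:
  Q1→Lodi: 65 truckloads
  Q2→Lodi: 10 truckloads
  Q2→Joplin: 15 truckloads
Total cost = 445.
(Supply check: Q1 ships 65; Q2 ships 25.)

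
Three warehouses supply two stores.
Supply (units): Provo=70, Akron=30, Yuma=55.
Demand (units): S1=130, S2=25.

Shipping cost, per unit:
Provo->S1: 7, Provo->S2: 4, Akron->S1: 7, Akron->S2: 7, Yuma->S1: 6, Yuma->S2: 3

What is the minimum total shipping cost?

955

An optimal shipping plan:
  Provo→S1: 45 × 7 = 315
  Provo→S2: 25 × 4 = 100
  Akron→S1: 30 × 7 = 210
  Yuma→S1: 55 × 6 = 330
Total = 315 + 100 + 210 + 330 = 955.
(Supply check: Provo ships 70; Akron ships 30; Yuma ships 55.)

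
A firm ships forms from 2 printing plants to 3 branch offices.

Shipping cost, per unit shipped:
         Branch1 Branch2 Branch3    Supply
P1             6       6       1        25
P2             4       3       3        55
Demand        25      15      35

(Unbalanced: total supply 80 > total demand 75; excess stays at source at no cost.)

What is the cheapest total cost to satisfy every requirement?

200

One minimum-cost allocation:
  P1–Branch3: 25 boxes
  P2–Branch1: 25 boxes
  P2–Branch2: 15 boxes
  P2–Branch3: 10 boxes
Total cost = 200.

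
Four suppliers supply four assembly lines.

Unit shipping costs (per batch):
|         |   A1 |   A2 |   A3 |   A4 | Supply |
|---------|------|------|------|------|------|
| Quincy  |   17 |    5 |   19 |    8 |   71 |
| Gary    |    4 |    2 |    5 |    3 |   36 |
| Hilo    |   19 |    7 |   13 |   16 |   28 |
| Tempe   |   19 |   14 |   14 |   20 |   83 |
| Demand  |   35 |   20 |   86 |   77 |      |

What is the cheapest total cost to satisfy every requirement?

2132

Optimal allocation:
  Quincy->A4: 71 × 8 = 568
  Gary->A1: 35 × 4 = 140
  Gary->A4: 1 × 3 = 3
  Hilo->A2: 20 × 7 = 140
  Hilo->A3: 3 × 13 = 39
  Hilo->A4: 5 × 16 = 80
  Tempe->A3: 83 × 14 = 1162
Total = 568 + 140 + 3 + 140 + 39 + 80 + 1162 = 2132.
(Supply check: Quincy ships 71; Gary ships 36; Hilo ships 28; Tempe ships 83.)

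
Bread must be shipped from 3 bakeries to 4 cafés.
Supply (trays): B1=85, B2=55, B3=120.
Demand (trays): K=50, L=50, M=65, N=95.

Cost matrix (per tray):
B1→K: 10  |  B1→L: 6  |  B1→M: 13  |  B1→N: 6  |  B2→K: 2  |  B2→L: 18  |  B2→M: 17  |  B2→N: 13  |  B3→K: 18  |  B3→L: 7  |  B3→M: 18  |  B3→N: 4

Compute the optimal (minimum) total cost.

1670

An optimal shipping plan:
  B1→L: 25 × 6 = 150
  B1→M: 60 × 13 = 780
  B2→K: 50 × 2 = 100
  B2→M: 5 × 17 = 85
  B3→L: 25 × 7 = 175
  B3→N: 95 × 4 = 380
Total = 150 + 780 + 100 + 85 + 175 + 380 = 1670.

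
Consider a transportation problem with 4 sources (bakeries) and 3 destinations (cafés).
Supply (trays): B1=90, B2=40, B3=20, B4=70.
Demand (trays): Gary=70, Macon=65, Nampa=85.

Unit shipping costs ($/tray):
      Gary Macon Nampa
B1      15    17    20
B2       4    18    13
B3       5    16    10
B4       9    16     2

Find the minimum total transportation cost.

1955

Optimal allocation:
  B1->Gary: 10 × $15 = $150
  B1->Macon: 65 × $17 = $1105
  B1->Nampa: 15 × $20 = $300
  B2->Gary: 40 × $4 = $160
  B3->Gary: 20 × $5 = $100
  B4->Nampa: 70 × $2 = $140
Total = 150 + 1105 + 300 + 160 + 100 + 140 = $1955.
(Supply check: B1 ships 90; B2 ships 40; B3 ships 20; B4 ships 70.)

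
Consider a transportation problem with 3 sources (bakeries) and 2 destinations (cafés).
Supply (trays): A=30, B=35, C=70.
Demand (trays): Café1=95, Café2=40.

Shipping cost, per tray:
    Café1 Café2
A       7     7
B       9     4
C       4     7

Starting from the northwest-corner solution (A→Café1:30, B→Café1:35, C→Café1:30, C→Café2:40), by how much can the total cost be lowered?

295

Current plan cost = 30·7 + 35·9 + 30·4 + 40·7 = 925.
Optimal plan:
  A to Café1: 25 × 7 = 175
  A to Café2: 5 × 7 = 35
  B to Café2: 35 × 4 = 140
  C to Café1: 70 × 4 = 280
Optimal cost = 630.
Saving = 925 − 630 = 295.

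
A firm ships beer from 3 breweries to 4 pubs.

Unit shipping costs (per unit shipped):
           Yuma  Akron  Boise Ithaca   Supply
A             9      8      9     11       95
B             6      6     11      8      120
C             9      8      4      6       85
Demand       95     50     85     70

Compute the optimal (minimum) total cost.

Optimal allocation:
  A to Akron: 50 × 8 = 400
  A to Ithaca: 45 × 11 = 495
  B to Yuma: 95 × 6 = 570
  B to Ithaca: 25 × 8 = 200
  C to Boise: 85 × 4 = 340
Total = 400 + 495 + 570 + 200 + 340 = 2005.
(Supply check: A ships 95; B ships 120; C ships 85.)

2005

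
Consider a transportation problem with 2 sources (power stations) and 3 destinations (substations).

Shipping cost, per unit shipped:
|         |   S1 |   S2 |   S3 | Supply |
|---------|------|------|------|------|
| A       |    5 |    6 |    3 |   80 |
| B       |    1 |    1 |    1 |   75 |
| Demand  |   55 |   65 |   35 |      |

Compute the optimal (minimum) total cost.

Optimal allocation:
  A to S1: 45 × 5 = 225
  A to S3: 35 × 3 = 105
  B to S1: 10 × 1 = 10
  B to S2: 65 × 1 = 65
Total = 225 + 105 + 10 + 65 = 405.
(Supply check: A ships 80; B ships 75.)

405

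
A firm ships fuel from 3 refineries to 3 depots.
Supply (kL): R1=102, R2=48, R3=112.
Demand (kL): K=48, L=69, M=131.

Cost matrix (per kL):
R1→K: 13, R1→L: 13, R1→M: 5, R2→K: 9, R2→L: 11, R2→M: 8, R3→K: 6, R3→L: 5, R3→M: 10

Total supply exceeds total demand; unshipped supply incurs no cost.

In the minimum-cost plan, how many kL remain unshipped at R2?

An optimal plan:
  R1–M: 102 × 5 = 510
  R2–K: 5 × 9 = 45
  R2–M: 29 × 8 = 232
  R3–K: 43 × 6 = 258
  R3–L: 69 × 5 = 345
Total cost = 1390.
R2 ships 34 of its 48, leaving 14.

14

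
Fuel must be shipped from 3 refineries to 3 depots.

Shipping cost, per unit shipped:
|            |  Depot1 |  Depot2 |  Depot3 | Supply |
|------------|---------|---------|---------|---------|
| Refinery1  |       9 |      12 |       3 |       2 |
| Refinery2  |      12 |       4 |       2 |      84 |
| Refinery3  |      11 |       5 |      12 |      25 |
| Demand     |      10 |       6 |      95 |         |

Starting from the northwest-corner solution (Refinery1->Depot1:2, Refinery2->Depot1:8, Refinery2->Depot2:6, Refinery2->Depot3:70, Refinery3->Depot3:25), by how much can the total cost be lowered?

Current plan cost = 2·9 + 8·12 + 6·4 + 70·2 + 25·12 = 578.
Optimal plan:
  Refinery1 to Depot3: 2 × 3 = 6
  Refinery2 to Depot3: 84 × 2 = 168
  Refinery3 to Depot1: 10 × 11 = 110
  Refinery3 to Depot2: 6 × 5 = 30
  Refinery3 to Depot3: 9 × 12 = 108
Optimal cost = 422.
Saving = 578 − 422 = 156.

156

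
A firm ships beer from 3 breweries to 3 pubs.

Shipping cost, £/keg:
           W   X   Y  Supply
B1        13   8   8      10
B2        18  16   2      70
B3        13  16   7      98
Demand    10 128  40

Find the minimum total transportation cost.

2178

A cheapest plan:
  B1->X: 10 × £8 = £80
  B2->X: 30 × £16 = £480
  B2->Y: 40 × £2 = £80
  B3->W: 10 × £13 = £130
  B3->X: 88 × £16 = £1408
Total = 80 + 480 + 80 + 130 + 1408 = £2178.
(Supply check: B1 ships 10; B2 ships 70; B3 ships 98.)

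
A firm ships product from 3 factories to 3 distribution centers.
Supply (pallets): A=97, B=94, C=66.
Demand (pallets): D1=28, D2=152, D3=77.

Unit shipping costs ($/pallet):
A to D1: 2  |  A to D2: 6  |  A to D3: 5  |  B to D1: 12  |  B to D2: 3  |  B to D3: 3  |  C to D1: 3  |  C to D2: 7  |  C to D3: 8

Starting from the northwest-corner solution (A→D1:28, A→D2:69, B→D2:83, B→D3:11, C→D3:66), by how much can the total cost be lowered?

Current plan cost = 28·2 + 69·6 + 83·3 + 11·3 + 66·8 = $1280.
Optimal plan:
  A–D2: 20 × $6 = $120
  A–D3: 77 × $5 = $385
  B–D2: 94 × $3 = $282
  C–D1: 28 × $3 = $84
  C–D2: 38 × $7 = $266
Optimal cost = $1137.
Saving = 1280 − 1137 = $143.

143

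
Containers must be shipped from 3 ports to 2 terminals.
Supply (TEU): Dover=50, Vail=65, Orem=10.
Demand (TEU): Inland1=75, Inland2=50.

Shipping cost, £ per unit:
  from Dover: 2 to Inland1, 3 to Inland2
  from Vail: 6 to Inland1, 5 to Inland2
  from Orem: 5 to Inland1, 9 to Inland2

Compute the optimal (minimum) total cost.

A cheapest plan:
  Dover->Inland1: 50 × £2 = £100
  Vail->Inland1: 15 × £6 = £90
  Vail->Inland2: 50 × £5 = £250
  Orem->Inland1: 10 × £5 = £50
Total = 100 + 90 + 250 + 50 = £490.

490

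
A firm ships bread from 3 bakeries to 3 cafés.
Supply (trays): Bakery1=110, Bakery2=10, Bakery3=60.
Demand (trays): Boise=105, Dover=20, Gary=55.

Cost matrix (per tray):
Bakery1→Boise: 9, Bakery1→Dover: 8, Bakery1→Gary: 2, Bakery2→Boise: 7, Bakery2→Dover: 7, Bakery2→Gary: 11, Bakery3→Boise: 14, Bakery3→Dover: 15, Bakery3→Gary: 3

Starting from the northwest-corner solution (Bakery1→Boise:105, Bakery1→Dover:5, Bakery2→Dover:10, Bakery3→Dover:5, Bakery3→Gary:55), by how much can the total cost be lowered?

20

Current plan cost = 105·9 + 5·8 + 10·7 + 5·15 + 55·3 = 1295.
Optimal plan:
  Bakery1->Boise: 90 trays
  Bakery1->Dover: 20 trays
  Bakery2->Boise: 10 trays
  Bakery3->Boise: 5 trays
  Bakery3->Gary: 55 trays
Optimal cost = 1275.
Saving = 1295 − 1275 = 20.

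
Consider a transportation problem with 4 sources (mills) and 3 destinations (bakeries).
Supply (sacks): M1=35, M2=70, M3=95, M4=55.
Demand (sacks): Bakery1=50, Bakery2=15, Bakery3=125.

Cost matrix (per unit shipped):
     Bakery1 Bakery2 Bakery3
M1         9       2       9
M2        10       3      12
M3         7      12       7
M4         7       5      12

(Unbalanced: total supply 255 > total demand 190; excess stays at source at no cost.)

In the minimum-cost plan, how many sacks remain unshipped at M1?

An optimal plan:
  M1 to Bakery2: 5 × 2 = 10
  M1 to Bakery3: 30 × 9 = 270
  M2 to Bakery2: 10 × 3 = 30
  M3 to Bakery3: 95 × 7 = 665
  M4 to Bakery1: 50 × 7 = 350
Total cost = 1325.
M1 ships 35 of its 35, leaving 0.

0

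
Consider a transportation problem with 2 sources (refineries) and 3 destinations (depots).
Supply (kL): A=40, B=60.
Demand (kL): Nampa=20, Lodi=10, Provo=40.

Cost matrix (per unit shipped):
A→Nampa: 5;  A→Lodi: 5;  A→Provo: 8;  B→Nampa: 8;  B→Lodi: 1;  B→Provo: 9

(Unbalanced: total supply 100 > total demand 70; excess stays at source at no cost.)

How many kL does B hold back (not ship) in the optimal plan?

30

Minimum-cost shipments:
  A to Nampa: 20 × 5 = 100
  A to Provo: 20 × 8 = 160
  B to Lodi: 10 × 1 = 10
  B to Provo: 20 × 9 = 180
Total cost = 450.
B ships 30 of its 60, leaving 30.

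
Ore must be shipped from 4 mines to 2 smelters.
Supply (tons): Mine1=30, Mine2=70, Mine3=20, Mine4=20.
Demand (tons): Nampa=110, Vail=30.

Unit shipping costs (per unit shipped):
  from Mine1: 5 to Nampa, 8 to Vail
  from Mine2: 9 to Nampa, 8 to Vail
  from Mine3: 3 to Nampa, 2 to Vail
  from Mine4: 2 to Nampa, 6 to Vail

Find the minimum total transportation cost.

850

One minimum-cost allocation:
  Mine1→Nampa: 30 × 5 = 150
  Mine2→Nampa: 40 × 9 = 360
  Mine2→Vail: 30 × 8 = 240
  Mine3→Nampa: 20 × 3 = 60
  Mine4→Nampa: 20 × 2 = 40
Total = 150 + 360 + 240 + 60 + 40 = 850.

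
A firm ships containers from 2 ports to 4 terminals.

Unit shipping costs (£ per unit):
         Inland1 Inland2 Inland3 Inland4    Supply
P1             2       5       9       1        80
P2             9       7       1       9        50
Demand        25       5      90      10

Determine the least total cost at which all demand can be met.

An optimal shipping plan:
  P1→Inland1: 25 × £2 = £50
  P1→Inland2: 5 × £5 = £25
  P1→Inland3: 40 × £9 = £360
  P1→Inland4: 10 × £1 = £10
  P2→Inland3: 50 × £1 = £50
Total = 50 + 25 + 360 + 10 + 50 = £495.
(Supply check: P1 ships 80; P2 ships 50.)

495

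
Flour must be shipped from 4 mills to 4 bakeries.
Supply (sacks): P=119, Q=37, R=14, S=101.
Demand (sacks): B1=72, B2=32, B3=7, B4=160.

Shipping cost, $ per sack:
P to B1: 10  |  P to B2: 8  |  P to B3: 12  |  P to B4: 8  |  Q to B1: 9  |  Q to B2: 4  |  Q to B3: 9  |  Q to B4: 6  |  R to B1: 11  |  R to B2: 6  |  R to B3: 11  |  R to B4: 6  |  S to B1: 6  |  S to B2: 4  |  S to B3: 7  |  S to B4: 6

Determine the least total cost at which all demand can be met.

One minimum-cost allocation:
  P→B4: 119 sacks
  Q→B2: 10 sacks
  Q→B4: 27 sacks
  R→B4: 14 sacks
  S→B1: 72 sacks
  S→B2: 22 sacks
  S→B3: 7 sacks
Total cost = $1807.
(Supply check: P ships 119; Q ships 37; R ships 14; S ships 101.)

1807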